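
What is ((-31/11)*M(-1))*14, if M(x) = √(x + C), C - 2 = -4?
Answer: -434*I*√3/11 ≈ -68.337*I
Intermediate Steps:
C = -2 (C = 2 - 4 = -2)
M(x) = √(-2 + x) (M(x) = √(x - 2) = √(-2 + x))
((-31/11)*M(-1))*14 = ((-31/11)*√(-2 - 1))*14 = ((-31*1/11)*√(-3))*14 = -31*I*√3/11*14 = -434*I*√3/11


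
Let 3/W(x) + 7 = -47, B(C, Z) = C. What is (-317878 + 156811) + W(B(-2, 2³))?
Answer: -2899207/18 ≈ -1.6107e+5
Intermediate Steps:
W(x) = -1/18 (W(x) = 3/(-7 - 47) = 3/(-54) = 3*(-1/54) = -1/18)
(-317878 + 156811) + W(B(-2, 2³)) = (-317878 + 156811) - 1/18 = -161067 - 1/18 = -2899207/18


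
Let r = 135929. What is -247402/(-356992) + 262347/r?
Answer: 63642443341/24262782784 ≈ 2.6230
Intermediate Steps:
-247402/(-356992) + 262347/r = -247402/(-356992) + 262347/135929 = -247402*(-1/356992) + 262347*(1/135929) = 123701/178496 + 262347/135929 = 63642443341/24262782784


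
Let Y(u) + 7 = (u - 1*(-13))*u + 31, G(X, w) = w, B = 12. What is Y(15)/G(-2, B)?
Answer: 37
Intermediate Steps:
Y(u) = 24 + u*(13 + u) (Y(u) = -7 + ((u - 1*(-13))*u + 31) = -7 + ((u + 13)*u + 31) = -7 + ((13 + u)*u + 31) = -7 + (u*(13 + u) + 31) = -7 + (31 + u*(13 + u)) = 24 + u*(13 + u))
Y(15)/G(-2, B) = (24 + 15² + 13*15)/12 = (24 + 225 + 195)*(1/12) = 444*(1/12) = 37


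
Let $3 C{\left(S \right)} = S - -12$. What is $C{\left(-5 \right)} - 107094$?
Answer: $- \frac{321275}{3} \approx -1.0709 \cdot 10^{5}$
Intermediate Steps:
$C{\left(S \right)} = 4 + \frac{S}{3}$ ($C{\left(S \right)} = \frac{S - -12}{3} = \frac{S + 12}{3} = \frac{12 + S}{3} = 4 + \frac{S}{3}$)
$C{\left(-5 \right)} - 107094 = \left(4 + \frac{1}{3} \left(-5\right)\right) - 107094 = \left(4 - \frac{5}{3}\right) - 107094 = \frac{7}{3} - 107094 = - \frac{321275}{3}$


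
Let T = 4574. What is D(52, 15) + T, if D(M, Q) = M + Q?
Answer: 4641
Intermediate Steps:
D(52, 15) + T = (52 + 15) + 4574 = 67 + 4574 = 4641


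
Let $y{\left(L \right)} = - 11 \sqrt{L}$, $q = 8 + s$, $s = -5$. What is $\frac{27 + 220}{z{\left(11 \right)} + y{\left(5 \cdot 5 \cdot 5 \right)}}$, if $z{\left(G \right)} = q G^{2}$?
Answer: $\frac{741}{964} + \frac{1235 \sqrt{5}}{10604} \approx 1.0291$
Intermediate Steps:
$q = 3$ ($q = 8 - 5 = 3$)
$z{\left(G \right)} = 3 G^{2}$
$\frac{27 + 220}{z{\left(11 \right)} + y{\left(5 \cdot 5 \cdot 5 \right)}} = \frac{27 + 220}{3 \cdot 11^{2} - 11 \sqrt{5 \cdot 5 \cdot 5}} = \frac{247}{3 \cdot 121 - 11 \sqrt{25 \cdot 5}} = \frac{247}{363 - 11 \sqrt{125}} = \frac{247}{363 - 11 \cdot 5 \sqrt{5}} = \frac{247}{363 - 55 \sqrt{5}}$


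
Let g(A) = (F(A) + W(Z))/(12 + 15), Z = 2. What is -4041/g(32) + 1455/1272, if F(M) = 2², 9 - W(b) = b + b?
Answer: -5139667/424 ≈ -12122.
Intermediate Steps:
W(b) = 9 - 2*b (W(b) = 9 - (b + b) = 9 - 2*b)
F(M) = 4
g(A) = ⅓ (g(A) = (4 + (9 - 2*2))/(12 + 15) = (4 + (9 - 4))/27 = (4 + 5)*(1/27) = 9*(1/27) = ⅓)
-4041/g(32) + 1455/1272 = -4041/⅓ + 1455/1272 = -4041*3 + 1455*(1/1272) = -12123 + 485/424 = -5139667/424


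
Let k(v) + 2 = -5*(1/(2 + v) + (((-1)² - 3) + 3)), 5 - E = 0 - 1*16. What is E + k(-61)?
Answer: 831/59 ≈ 14.085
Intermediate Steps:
E = 21 (E = 5 - (0 - 1*16) = 5 - (0 - 16) = 5 - 1*(-16) = 5 + 16 = 21)
k(v) = -7 - 5/(2 + v) (k(v) = -2 - 5*(1/(2 + v) + (((-1)² - 3) + 3)) = -2 - 5*(1/(2 + v) + ((1 - 3) + 3)) = -2 - 5*(1/(2 + v) + (-2 + 3)) = -2 - 5*(1/(2 + v) + 1) = -2 - 5*(1 + 1/(2 + v)) = -2 + (-5 - 5/(2 + v)) = -7 - 5/(2 + v))
E + k(-61) = 21 + (-19 - 7*(-61))/(2 - 61) = 21 + (-19 + 427)/(-59) = 21 - 1/59*408 = 21 - 408/59 = 831/59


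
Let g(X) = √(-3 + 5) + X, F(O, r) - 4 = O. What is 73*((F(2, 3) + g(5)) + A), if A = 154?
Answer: 12045 + 73*√2 ≈ 12148.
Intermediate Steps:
F(O, r) = 4 + O
g(X) = X + √2 (g(X) = √2 + X = X + √2)
73*((F(2, 3) + g(5)) + A) = 73*(((4 + 2) + (5 + √2)) + 154) = 73*((6 + (5 + √2)) + 154) = 73*((11 + √2) + 154) = 73*(165 + √2) = 12045 + 73*√2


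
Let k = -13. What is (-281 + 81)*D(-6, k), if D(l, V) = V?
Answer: 2600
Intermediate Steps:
(-281 + 81)*D(-6, k) = (-281 + 81)*(-13) = -200*(-13) = 2600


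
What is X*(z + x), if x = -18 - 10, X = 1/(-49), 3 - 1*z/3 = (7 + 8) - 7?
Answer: 43/49 ≈ 0.87755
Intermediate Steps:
z = -15 (z = 9 - 3*((7 + 8) - 7) = 9 - 3*(15 - 7) = 9 - 3*8 = 9 - 24 = -15)
X = -1/49 ≈ -0.020408
x = -28
X*(z + x) = -(-15 - 28)/49 = -1/49*(-43) = 43/49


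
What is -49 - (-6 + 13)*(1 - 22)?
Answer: 98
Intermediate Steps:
-49 - (-6 + 13)*(1 - 22) = -49 - 7*(-21) = -49 - 1*(-147) = -49 + 147 = 98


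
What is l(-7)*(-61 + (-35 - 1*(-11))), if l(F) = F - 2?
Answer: 765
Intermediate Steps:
l(F) = -2 + F
l(-7)*(-61 + (-35 - 1*(-11))) = (-2 - 7)*(-61 + (-35 - 1*(-11))) = -9*(-61 + (-35 + 11)) = -9*(-61 - 24) = -9*(-85) = 765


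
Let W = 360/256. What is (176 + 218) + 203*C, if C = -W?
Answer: 3473/32 ≈ 108.53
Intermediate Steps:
W = 45/32 (W = 360*(1/256) = 45/32 ≈ 1.4063)
C = -45/32 (C = -1*45/32 = -45/32 ≈ -1.4063)
(176 + 218) + 203*C = (176 + 218) + 203*(-45/32) = 394 - 9135/32 = 3473/32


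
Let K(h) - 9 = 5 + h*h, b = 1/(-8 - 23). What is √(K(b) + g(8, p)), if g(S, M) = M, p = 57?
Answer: 2*√17058/31 ≈ 8.4262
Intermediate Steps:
b = -1/31 (b = 1/(-31) = -1/31 ≈ -0.032258)
K(h) = 14 + h² (K(h) = 9 + (5 + h*h) = 9 + (5 + h²) = 14 + h²)
√(K(b) + g(8, p)) = √((14 + (-1/31)²) + 57) = √((14 + 1/961) + 57) = √(13455/961 + 57) = √(68232/961) = 2*√17058/31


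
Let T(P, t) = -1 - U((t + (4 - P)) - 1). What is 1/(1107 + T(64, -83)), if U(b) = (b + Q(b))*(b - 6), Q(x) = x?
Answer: -1/42094 ≈ -2.3756e-5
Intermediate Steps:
U(b) = 2*b*(-6 + b) (U(b) = (b + b)*(b - 6) = (2*b)*(-6 + b) = 2*b*(-6 + b))
T(P, t) = -1 - 2*(-3 + t - P)*(3 + t - P) (T(P, t) = -1 - 2*((t + (4 - P)) - 1)*(-6 + ((t + (4 - P)) - 1)) = -1 - 2*((4 + t - P) - 1)*(-6 + ((4 + t - P) - 1)) = -1 - 2*(3 + t - P)*(-6 + (3 + t - P)) = -1 - 2*(3 + t - P)*(-3 + t - P) = -1 - 2*(-3 + t - P)*(3 + t - P))
1/(1107 + T(64, -83)) = 1/(1107 + (35 - 12*64 - 2*(3 - 83 - 1*64)**2 + 12*(-83))) = 1/(1107 + (35 - 768 - 2*(3 - 83 - 64)**2 - 996)) = 1/(1107 + (35 - 768 - 2*(-144)**2 - 996)) = 1/(1107 + (35 - 768 - 2*20736 - 996)) = 1/(1107 + (35 - 768 - 41472 - 996)) = 1/(1107 - 43201) = 1/(-42094) = -1/42094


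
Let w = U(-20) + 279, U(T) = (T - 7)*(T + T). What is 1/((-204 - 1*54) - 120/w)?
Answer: -453/116914 ≈ -0.0038746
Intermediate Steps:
U(T) = 2*T*(-7 + T) (U(T) = (-7 + T)*(2*T) = 2*T*(-7 + T))
w = 1359 (w = 2*(-20)*(-7 - 20) + 279 = 2*(-20)*(-27) + 279 = 1080 + 279 = 1359)
1/((-204 - 1*54) - 120/w) = 1/((-204 - 1*54) - 120/1359) = 1/((-204 - 54) - 120*1/1359) = 1/(-258 - 40/453) = 1/(-116914/453) = -453/116914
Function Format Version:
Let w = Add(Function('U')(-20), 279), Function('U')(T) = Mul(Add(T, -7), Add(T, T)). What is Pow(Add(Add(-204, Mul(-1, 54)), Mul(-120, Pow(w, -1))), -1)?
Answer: Rational(-453, 116914) ≈ -0.0038746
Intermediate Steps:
Function('U')(T) = Mul(2, T, Add(-7, T)) (Function('U')(T) = Mul(Add(-7, T), Mul(2, T)) = Mul(2, T, Add(-7, T)))
w = 1359 (w = Add(Mul(2, -20, Add(-7, -20)), 279) = Add(Mul(2, -20, -27), 279) = Add(1080, 279) = 1359)
Pow(Add(Add(-204, Mul(-1, 54)), Mul(-120, Pow(w, -1))), -1) = Pow(Add(Add(-204, Mul(-1, 54)), Mul(-120, Pow(1359, -1))), -1) = Pow(Add(Add(-204, -54), Mul(-120, Rational(1, 1359))), -1) = Pow(Add(-258, Rational(-40, 453)), -1) = Pow(Rational(-116914, 453), -1) = Rational(-453, 116914)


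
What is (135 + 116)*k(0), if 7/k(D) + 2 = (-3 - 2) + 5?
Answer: -1757/2 ≈ -878.50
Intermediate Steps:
k(D) = -7/2 (k(D) = 7/(-2 + ((-3 - 2) + 5)) = 7/(-2 + (-5 + 5)) = 7/(-2 + 0) = 7/(-2) = 7*(-1/2) = -7/2)
(135 + 116)*k(0) = (135 + 116)*(-7/2) = 251*(-7/2) = -1757/2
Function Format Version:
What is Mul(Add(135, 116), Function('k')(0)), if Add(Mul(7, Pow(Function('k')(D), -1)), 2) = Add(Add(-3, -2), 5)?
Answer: Rational(-1757, 2) ≈ -878.50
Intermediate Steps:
Function('k')(D) = Rational(-7, 2) (Function('k')(D) = Mul(7, Pow(Add(-2, Add(Add(-3, -2), 5)), -1)) = Mul(7, Pow(Add(-2, Add(-5, 5)), -1)) = Mul(7, Pow(Add(-2, 0), -1)) = Mul(7, Pow(-2, -1)) = Mul(7, Rational(-1, 2)) = Rational(-7, 2))
Mul(Add(135, 116), Function('k')(0)) = Mul(Add(135, 116), Rational(-7, 2)) = Mul(251, Rational(-7, 2)) = Rational(-1757, 2)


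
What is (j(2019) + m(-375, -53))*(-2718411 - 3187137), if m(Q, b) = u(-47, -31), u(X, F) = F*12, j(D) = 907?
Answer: -3159468180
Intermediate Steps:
u(X, F) = 12*F
m(Q, b) = -372 (m(Q, b) = 12*(-31) = -372)
(j(2019) + m(-375, -53))*(-2718411 - 3187137) = (907 - 372)*(-2718411 - 3187137) = 535*(-5905548) = -3159468180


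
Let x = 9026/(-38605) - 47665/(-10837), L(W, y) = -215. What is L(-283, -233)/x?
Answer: -89947912775/1742292563 ≈ -51.626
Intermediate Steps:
x = 1742292563/418362385 (x = 9026*(-1/38605) - 47665*(-1/10837) = -9026/38605 + 47665/10837 = 1742292563/418362385 ≈ 4.1646)
L(-283, -233)/x = -215/1742292563/418362385 = -215*418362385/1742292563 = -89947912775/1742292563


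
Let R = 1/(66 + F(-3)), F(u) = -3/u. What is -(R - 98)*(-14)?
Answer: -91910/67 ≈ -1371.8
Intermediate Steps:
R = 1/67 (R = 1/(66 - 3/(-3)) = 1/(66 - 3*(-1/3)) = 1/(66 + 1) = 1/67 ≈ 0.014925)
-(R - 98)*(-14) = -(1/67 - 98)*(-14) = -(-6565)*(-14)/67 = -1*91910/67 = -91910/67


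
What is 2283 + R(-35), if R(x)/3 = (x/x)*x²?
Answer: 5958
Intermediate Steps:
R(x) = 3*x² (R(x) = 3*((x/x)*x²) = 3*(1*x²) = 3*x²)
2283 + R(-35) = 2283 + 3*(-35)² = 2283 + 3*1225 = 2283 + 3675 = 5958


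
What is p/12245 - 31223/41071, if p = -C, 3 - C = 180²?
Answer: 948251552/502914395 ≈ 1.8855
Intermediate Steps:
C = -32397 (C = 3 - 1*180² = 3 - 1*32400 = 3 - 32400 = -32397)
p = 32397 (p = -1*(-32397) = 32397)
p/12245 - 31223/41071 = 32397/12245 - 31223/41071 = 948251552/502914395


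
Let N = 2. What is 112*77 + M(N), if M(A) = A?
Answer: 8626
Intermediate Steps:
112*77 + M(N) = 112*77 + 2 = 8624 + 2 = 8626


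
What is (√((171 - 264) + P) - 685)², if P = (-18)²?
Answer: (685 - √231)² ≈ 4.4863e+5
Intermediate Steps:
P = 324
(√((171 - 264) + P) - 685)² = (√((171 - 264) + 324) - 685)² = (√(-93 + 324) - 685)² = (√231 - 685)² = (-685 + √231)²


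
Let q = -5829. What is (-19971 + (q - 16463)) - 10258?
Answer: -52521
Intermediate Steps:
(-19971 + (q - 16463)) - 10258 = (-19971 + (-5829 - 16463)) - 10258 = (-19971 - 22292) - 10258 = -42263 - 10258 = -52521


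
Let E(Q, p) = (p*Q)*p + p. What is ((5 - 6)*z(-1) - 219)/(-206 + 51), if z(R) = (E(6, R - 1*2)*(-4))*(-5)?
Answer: 1239/155 ≈ 7.9935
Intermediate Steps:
E(Q, p) = p + Q*p**2 (E(Q, p) = (Q*p)*p + p = Q*p**2 + p = p + Q*p**2)
z(R) = 20*(-11 + 6*R)*(-2 + R) (z(R) = (((R - 1*2)*(1 + 6*(R - 1*2)))*(-4))*(-5) = (((R - 2)*(1 + 6*(R - 2)))*(-4))*(-5) = (((-2 + R)*(1 + 6*(-2 + R)))*(-4))*(-5) = (((-2 + R)*(1 + (-12 + 6*R)))*(-4))*(-5) = (((-2 + R)*(-11 + 6*R))*(-4))*(-5) = (((-11 + 6*R)*(-2 + R))*(-4))*(-5) = -4*(-11 + 6*R)*(-2 + R)*(-5) = 20*(-11 + 6*R)*(-2 + R))
((5 - 6)*z(-1) - 219)/(-206 + 51) = ((5 - 6)*(20*(-11 + 6*(-1))*(-2 - 1)) - 219)/(-206 + 51) = (-20*(-11 - 6)*(-3) - 219)/(-155) = (-20*(-17)*(-3) - 219)*(-1/155) = (-1*1020 - 219)*(-1/155) = (-1020 - 219)*(-1/155) = -1239*(-1/155) = 1239/155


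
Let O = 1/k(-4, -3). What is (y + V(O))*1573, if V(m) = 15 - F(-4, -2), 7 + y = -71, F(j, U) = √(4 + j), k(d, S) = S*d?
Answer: -99099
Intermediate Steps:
y = -78 (y = -7 - 71 = -78)
O = 1/12 (O = 1/(-3*(-4)) = 1/12 ≈ 0.083333)
V(m) = 15 (V(m) = 15 - √(4 - 4) = 15 - √0 = 15 - 1*0 = 15 + 0 = 15)
(y + V(O))*1573 = (-78 + 15)*1573 = -63*1573 = -99099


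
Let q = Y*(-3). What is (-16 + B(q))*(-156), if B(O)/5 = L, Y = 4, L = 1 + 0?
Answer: 1716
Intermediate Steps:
L = 1
q = -12 (q = 4*(-3) = -12)
B(O) = 5 (B(O) = 5*1 = 5)
(-16 + B(q))*(-156) = (-16 + 5)*(-156) = -11*(-156) = 1716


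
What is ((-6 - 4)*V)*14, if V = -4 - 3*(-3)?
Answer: -700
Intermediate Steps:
V = 5 (V = -4 + 9 = 5)
((-6 - 4)*V)*14 = ((-6 - 4)*5)*14 = -10*5*14 = -50*14 = -700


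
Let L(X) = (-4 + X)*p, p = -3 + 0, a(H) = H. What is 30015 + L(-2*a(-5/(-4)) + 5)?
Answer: 60039/2 ≈ 30020.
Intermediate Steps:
p = -3
L(X) = 12 - 3*X (L(X) = (-4 + X)*(-3) = 12 - 3*X)
30015 + L(-2*a(-5/(-4)) + 5) = 30015 + (12 - 3*(-(-10)/(-4) + 5)) = 30015 + (12 - 3*(-(-10)*(-1)/4 + 5)) = 30015 + (12 - 3*(-2*5/4 + 5)) = 30015 + (12 - 3*(-5/2 + 5)) = 30015 + (12 - 3*5/2) = 30015 + (12 - 15/2) = 30015 + 9/2 = 60039/2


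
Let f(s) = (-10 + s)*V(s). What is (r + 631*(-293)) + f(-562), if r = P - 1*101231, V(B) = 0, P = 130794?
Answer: -155320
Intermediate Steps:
r = 29563 (r = 130794 - 1*101231 = 130794 - 101231 = 29563)
f(s) = 0 (f(s) = (-10 + s)*0 = 0)
(r + 631*(-293)) + f(-562) = (29563 + 631*(-293)) + 0 = (29563 - 184883) + 0 = -155320 + 0 = -155320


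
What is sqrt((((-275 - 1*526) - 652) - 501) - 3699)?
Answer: I*sqrt(5653) ≈ 75.186*I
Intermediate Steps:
sqrt((((-275 - 1*526) - 652) - 501) - 3699) = sqrt((((-275 - 526) - 652) - 501) - 3699) = sqrt(((-801 - 652) - 501) - 3699) = sqrt((-1453 - 501) - 3699) = sqrt(-1954 - 3699) = sqrt(-5653) = I*sqrt(5653)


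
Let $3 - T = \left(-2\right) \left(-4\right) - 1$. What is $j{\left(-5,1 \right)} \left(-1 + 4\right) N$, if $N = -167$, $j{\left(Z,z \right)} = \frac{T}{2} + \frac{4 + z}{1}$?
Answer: $-1503$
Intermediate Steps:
$T = -4$ ($T = 3 - \left(\left(-2\right) \left(-4\right) - 1\right) = 3 - \left(8 - 1\right) = 3 - 7 = -4$)
$j{\left(Z,z \right)} = 2 + z$ ($j{\left(Z,z \right)} = - \frac{4}{2} + \frac{4 + z}{1} = \left(-4\right) \frac{1}{2} + \left(4 + z\right) 1 = -2 + \left(4 + z\right) = 2 + z$)
$j{\left(-5,1 \right)} \left(-1 + 4\right) N = \left(2 + 1\right) \left(-1 + 4\right) \left(-167\right) = 3 \cdot 3 \left(-167\right) = 9 \left(-167\right) = -1503$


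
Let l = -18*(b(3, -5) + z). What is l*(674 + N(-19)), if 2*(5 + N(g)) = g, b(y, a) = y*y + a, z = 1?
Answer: -59355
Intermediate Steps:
b(y, a) = a + y² (b(y, a) = y² + a = a + y²)
N(g) = -5 + g/2
l = -90 (l = -18*((-5 + 3²) + 1) = -18*((-5 + 9) + 1) = -18*(4 + 1) = -18*5 = -90)
l*(674 + N(-19)) = -90*(674 + (-5 + (½)*(-19))) = -90*(674 + (-5 - 19/2)) = -90*(674 - 29/2) = -90*1319/2 = -59355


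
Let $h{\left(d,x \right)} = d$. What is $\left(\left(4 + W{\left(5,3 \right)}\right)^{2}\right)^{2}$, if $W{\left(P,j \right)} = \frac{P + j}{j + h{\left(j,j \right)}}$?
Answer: $\frac{65536}{81} \approx 809.09$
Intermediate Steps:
$W{\left(P,j \right)} = \frac{P + j}{2 j}$ ($W{\left(P,j \right)} = \frac{P + j}{j + j} = \frac{P + j}{2 j}$)
$\left(\left(4 + W{\left(5,3 \right)}\right)^{2}\right)^{2} = \left(\left(4 + \frac{5 + 3}{2 \cdot 3}\right)^{2}\right)^{2} = \left(\left(4 + \frac{1}{2} \cdot \frac{1}{3} \cdot 8\right)^{2}\right)^{2} = \left(\left(4 + \frac{4}{3}\right)^{2}\right)^{2} = \left(\left(\frac{16}{3}\right)^{2}\right)^{2} = \left(\frac{256}{9}\right)^{2} = \frac{65536}{81}$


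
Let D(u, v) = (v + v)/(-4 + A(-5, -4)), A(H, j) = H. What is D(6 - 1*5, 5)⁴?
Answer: 10000/6561 ≈ 1.5242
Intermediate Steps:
D(u, v) = -2*v/9 (D(u, v) = (v + v)/(-4 - 5) = (2*v)/(-9) = (2*v)*(-⅑) = -2*v/9)
D(6 - 1*5, 5)⁴ = (-2/9*5)⁴ = (-10/9)⁴ = 10000/6561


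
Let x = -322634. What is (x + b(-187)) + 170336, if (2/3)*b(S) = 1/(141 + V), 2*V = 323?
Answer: -92140287/605 ≈ -1.5230e+5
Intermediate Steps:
V = 323/2 (V = (½)*323 = 323/2 ≈ 161.50)
b(S) = 3/605 (b(S) = 3/(2*(141 + 323/2)) = 3/(2*(605/2)) = (3/2)*(2/605) = 3/605)
(x + b(-187)) + 170336 = (-322634 + 3/605) + 170336 = -195193567/605 + 170336 = -92140287/605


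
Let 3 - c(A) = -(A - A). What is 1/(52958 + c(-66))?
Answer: 1/52961 ≈ 1.8882e-5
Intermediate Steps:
c(A) = 3 (c(A) = 3 - (-1)*(A - A) = 3 - (-1)*0 = 3 - 1*0 = 3 + 0 = 3)
1/(52958 + c(-66)) = 1/(52958 + 3) = 1/52961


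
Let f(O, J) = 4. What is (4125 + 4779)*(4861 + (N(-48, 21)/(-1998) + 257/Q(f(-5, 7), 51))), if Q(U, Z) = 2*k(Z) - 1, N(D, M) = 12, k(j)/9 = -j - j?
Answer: 8825308009168/203907 ≈ 4.3281e+7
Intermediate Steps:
k(j) = -18*j (k(j) = 9*(-j - j) = 9*(-2*j) = -18*j)
Q(U, Z) = -1 - 36*Z (Q(U, Z) = 2*(-18*Z) - 1 = -36*Z - 1 = -1 - 36*Z)
(4125 + 4779)*(4861 + (N(-48, 21)/(-1998) + 257/Q(f(-5, 7), 51))) = (4125 + 4779)*(4861 + (12/(-1998) + 257/(-1 - 36*51))) = 8904*(4861 + (12*(-1/1998) + 257/(-1 - 1836))) = 8904*(4861 + (-2/333 + 257/(-1837))) = 8904*(4861 + (-2/333 + 257*(-1/1837))) = 8904*(4861 + (-2/333 - 257/1837)) = 8904*(4861 - 89255/611721) = 8904*(2973486526/611721) = 8825308009168/203907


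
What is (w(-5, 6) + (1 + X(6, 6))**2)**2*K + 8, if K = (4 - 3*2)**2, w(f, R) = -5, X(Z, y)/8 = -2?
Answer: 193608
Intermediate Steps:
X(Z, y) = -16 (X(Z, y) = 8*(-2) = -16)
K = 4 (K = (4 - 6)**2 = (-2)**2 = 4)
(w(-5, 6) + (1 + X(6, 6))**2)**2*K + 8 = (-5 + (1 - 16)**2)**2*4 + 8 = (-5 + (-15)**2)**2*4 + 8 = (-5 + 225)**2*4 + 8 = 220**2*4 + 8 = 48400*4 + 8 = 193600 + 8 = 193608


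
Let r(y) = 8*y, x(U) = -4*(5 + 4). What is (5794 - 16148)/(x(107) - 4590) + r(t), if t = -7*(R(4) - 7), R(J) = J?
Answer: 393761/2313 ≈ 170.24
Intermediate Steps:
x(U) = -36 (x(U) = -4*9 = -36)
t = 21 (t = -7*(4 - 7) = -7*(-3) = 21)
(5794 - 16148)/(x(107) - 4590) + r(t) = (5794 - 16148)/(-36 - 4590) + 8*21 = -10354/(-4626) + 168 = -10354*(-1/4626) + 168 = 5177/2313 + 168 = 393761/2313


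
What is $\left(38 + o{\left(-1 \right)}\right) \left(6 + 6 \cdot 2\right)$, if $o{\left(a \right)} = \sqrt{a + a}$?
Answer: $684 + 18 i \sqrt{2} \approx 684.0 + 25.456 i$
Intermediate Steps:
$o{\left(a \right)} = \sqrt{2} \sqrt{a}$ ($o{\left(a \right)} = \sqrt{2 a} = \sqrt{2} \sqrt{a}$)
$\left(38 + o{\left(-1 \right)}\right) \left(6 + 6 \cdot 2\right) = \left(38 + \sqrt{2} \sqrt{-1}\right) \left(6 + 6 \cdot 2\right) = \left(38 + \sqrt{2} i\right) \left(6 + 12\right) = \left(38 + i \sqrt{2}\right) 18 = 684 + 18 i \sqrt{2}$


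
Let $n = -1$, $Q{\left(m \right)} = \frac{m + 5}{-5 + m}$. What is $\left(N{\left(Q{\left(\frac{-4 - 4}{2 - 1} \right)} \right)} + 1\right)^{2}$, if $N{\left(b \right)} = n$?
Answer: $0$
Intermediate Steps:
$Q{\left(m \right)} = \frac{5 + m}{-5 + m}$
$N{\left(b \right)} = -1$
$\left(N{\left(Q{\left(\frac{-4 - 4}{2 - 1} \right)} \right)} + 1\right)^{2} = \left(-1 + 1\right)^{2} = 0^{2} = 0$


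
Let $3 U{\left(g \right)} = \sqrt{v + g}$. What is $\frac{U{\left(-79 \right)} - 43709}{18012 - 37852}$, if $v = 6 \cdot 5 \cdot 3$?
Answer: $\frac{43709}{19840} - \frac{\sqrt{11}}{59520} \approx 2.203$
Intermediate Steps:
$v = 90$ ($v = 30 \cdot 3 = 90$)
$U{\left(g \right)} = \frac{\sqrt{90 + g}}{3}$
$\frac{U{\left(-79 \right)} - 43709}{18012 - 37852} = \frac{\frac{\sqrt{90 - 79}}{3} - 43709}{18012 - 37852} = \frac{\frac{\sqrt{11}}{3} - 43709}{-19840} = \left(-43709 + \frac{\sqrt{11}}{3}\right) \left(- \frac{1}{19840}\right) = \frac{43709}{19840} - \frac{\sqrt{11}}{59520}$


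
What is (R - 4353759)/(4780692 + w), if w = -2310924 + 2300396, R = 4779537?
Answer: 212889/2385082 ≈ 0.089259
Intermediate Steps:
w = -10528
(R - 4353759)/(4780692 + w) = (4779537 - 4353759)/(4780692 - 10528) = 425778/4770164 = 425778*(1/4770164) = 212889/2385082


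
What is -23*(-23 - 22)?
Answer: 1035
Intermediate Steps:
-23*(-23 - 22) = -23*(-45) = 1035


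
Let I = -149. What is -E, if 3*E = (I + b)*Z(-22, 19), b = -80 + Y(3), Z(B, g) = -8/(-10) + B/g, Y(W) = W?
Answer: -7684/285 ≈ -26.961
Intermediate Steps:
Z(B, g) = ⅘ + B/g (Z(B, g) = -8*(-⅒) + B/g = ⅘ + B/g)
b = -77 (b = -80 + 3 = -77)
E = 7684/285 (E = ((-149 - 77)*(⅘ - 22/19))/3 = (-226*(⅘ - 22*1/19))/3 = (-226*(⅘ - 22/19))/3 = (-226*(-34/95))/3 = (⅓)*(7684/95) = 7684/285 ≈ 26.961)
-E = -1*7684/285 = -7684/285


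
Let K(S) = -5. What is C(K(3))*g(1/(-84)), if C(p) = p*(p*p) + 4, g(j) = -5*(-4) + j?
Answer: -203159/84 ≈ -2418.6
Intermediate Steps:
g(j) = 20 + j
C(p) = 4 + p**3 (C(p) = p*p**2 + 4 = p**3 + 4 = 4 + p**3)
C(K(3))*g(1/(-84)) = (4 + (-5)**3)*(20 + 1/(-84)) = (4 - 125)*(20 - 1/84) = -121*1679/84 = -203159/84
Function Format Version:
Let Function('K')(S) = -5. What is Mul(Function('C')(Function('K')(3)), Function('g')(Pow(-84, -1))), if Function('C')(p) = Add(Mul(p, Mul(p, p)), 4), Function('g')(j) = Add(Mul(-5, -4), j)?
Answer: Rational(-203159, 84) ≈ -2418.6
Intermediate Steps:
Function('g')(j) = Add(20, j)
Function('C')(p) = Add(4, Pow(p, 3)) (Function('C')(p) = Add(Mul(p, Pow(p, 2)), 4) = Add(Pow(p, 3), 4) = Add(4, Pow(p, 3)))
Mul(Function('C')(Function('K')(3)), Function('g')(Pow(-84, -1))) = Mul(Add(4, Pow(-5, 3)), Add(20, Pow(-84, -1))) = Mul(Add(4, -125), Add(20, Rational(-1, 84))) = Mul(-121, Rational(1679, 84)) = Rational(-203159, 84)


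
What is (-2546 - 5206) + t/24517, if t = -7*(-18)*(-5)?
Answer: -190056414/24517 ≈ -7752.0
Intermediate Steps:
t = -630 (t = 126*(-5) = -630)
(-2546 - 5206) + t/24517 = (-2546 - 5206) - 630/24517 = -7752 - 630*1/24517 = -7752 - 630/24517 = -190056414/24517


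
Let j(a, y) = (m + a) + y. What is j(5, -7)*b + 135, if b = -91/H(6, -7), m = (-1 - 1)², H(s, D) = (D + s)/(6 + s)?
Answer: 2319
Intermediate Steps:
H(s, D) = (D + s)/(6 + s)
m = 4 (m = (-2)² = 4)
b = 1092 (b = -91*(6 + 6)/(-7 + 6) = -91/(-1/12) = -91*(-12) = 1092)
j(a, y) = 4 + a + y (j(a, y) = (4 + a) + y = 4 + a + y)
j(5, -7)*b + 135 = (4 + 5 - 7)*1092 + 135 = 2*1092 + 135 = 2184 + 135 = 2319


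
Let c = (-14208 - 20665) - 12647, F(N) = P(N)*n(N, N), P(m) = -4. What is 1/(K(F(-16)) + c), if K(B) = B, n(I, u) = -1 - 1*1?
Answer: -1/47512 ≈ -2.1047e-5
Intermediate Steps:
n(I, u) = -2 (n(I, u) = -1 - 1 = -2)
F(N) = 8 (F(N) = -4*(-2) = 8)
c = -47520 (c = -34873 - 12647 = -47520)
1/(K(F(-16)) + c) = 1/(8 - 47520) = 1/(-47512) = -1/47512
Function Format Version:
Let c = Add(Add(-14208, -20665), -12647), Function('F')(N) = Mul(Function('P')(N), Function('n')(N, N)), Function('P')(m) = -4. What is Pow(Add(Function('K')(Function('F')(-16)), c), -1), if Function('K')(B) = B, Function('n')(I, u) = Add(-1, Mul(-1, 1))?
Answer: Rational(-1, 47512) ≈ -2.1047e-5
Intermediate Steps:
Function('n')(I, u) = -2 (Function('n')(I, u) = Add(-1, -1) = -2)
Function('F')(N) = 8 (Function('F')(N) = Mul(-4, -2) = 8)
c = -47520 (c = Add(-34873, -12647) = -47520)
Pow(Add(Function('K')(Function('F')(-16)), c), -1) = Pow(Add(8, -47520), -1) = Pow(-47512, -1) = Rational(-1, 47512)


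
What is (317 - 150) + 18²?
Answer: 491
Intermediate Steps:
(317 - 150) + 18² = 167 + 324 = 491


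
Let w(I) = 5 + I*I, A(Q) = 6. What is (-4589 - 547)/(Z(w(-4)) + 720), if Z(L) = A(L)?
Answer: -856/121 ≈ -7.0744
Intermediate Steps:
w(I) = 5 + I²
Z(L) = 6
(-4589 - 547)/(Z(w(-4)) + 720) = (-4589 - 547)/(6 + 720) = -5136/726 = -5136*1/726 = -856/121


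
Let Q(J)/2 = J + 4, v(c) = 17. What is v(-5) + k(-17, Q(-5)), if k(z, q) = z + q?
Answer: -2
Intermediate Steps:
Q(J) = 8 + 2*J (Q(J) = 2*(J + 4) = 2*(4 + J) = 8 + 2*J)
k(z, q) = q + z
v(-5) + k(-17, Q(-5)) = 17 + ((8 + 2*(-5)) - 17) = 17 + ((8 - 10) - 17) = 17 + (-2 - 17) = 17 - 19 = -2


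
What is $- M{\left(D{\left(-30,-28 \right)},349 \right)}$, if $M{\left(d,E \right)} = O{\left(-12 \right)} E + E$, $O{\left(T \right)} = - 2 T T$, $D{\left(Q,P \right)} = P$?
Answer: $100163$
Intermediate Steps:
$O{\left(T \right)} = - 2 T^{2}$
$M{\left(d,E \right)} = - 287 E$ ($M{\left(d,E \right)} = - 2 \left(-12\right)^{2} E + E = \left(-2\right) 144 E + E = - 288 E + E = - 287 E$)
$- M{\left(D{\left(-30,-28 \right)},349 \right)} = - \left(-287\right) 349 = \left(-1\right) \left(-100163\right) = 100163$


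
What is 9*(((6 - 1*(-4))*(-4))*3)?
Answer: -1080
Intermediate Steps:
9*(((6 - 1*(-4))*(-4))*3) = 9*(((6 + 4)*(-4))*3) = 9*((10*(-4))*3) = 9*(-40*3) = 9*(-120) = -1080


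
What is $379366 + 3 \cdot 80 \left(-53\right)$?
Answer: $366646$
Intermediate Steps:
$379366 + 3 \cdot 80 \left(-53\right) = 379366 + 240 \left(-53\right) = 379366 - 12720 = 366646$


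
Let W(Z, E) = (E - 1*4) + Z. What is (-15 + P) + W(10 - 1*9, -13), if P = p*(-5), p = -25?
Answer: 94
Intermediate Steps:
W(Z, E) = -4 + E + Z (W(Z, E) = (E - 4) + Z = (-4 + E) + Z = -4 + E + Z)
P = 125 (P = -25*(-5) = 125)
(-15 + P) + W(10 - 1*9, -13) = (-15 + 125) + (-4 - 13 + (10 - 1*9)) = 110 + (-4 - 13 + (10 - 9)) = 110 + (-4 - 13 + 1) = 110 - 16 = 94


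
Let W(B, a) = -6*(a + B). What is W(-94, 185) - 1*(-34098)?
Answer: 33552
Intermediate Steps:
W(B, a) = -6*B - 6*a (W(B, a) = -6*(B + a) = -6*B - 6*a)
W(-94, 185) - 1*(-34098) = (-6*(-94) - 6*185) - 1*(-34098) = (564 - 1110) + 34098 = -546 + 34098 = 33552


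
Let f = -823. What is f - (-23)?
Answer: -800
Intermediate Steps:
f - (-23) = -823 - (-23) = -823 - 1*(-23) = -823 + 23 = -800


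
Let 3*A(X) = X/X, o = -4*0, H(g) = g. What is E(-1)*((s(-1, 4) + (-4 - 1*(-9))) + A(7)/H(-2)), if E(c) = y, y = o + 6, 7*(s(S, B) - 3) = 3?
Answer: 347/7 ≈ 49.571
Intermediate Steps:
s(S, B) = 24/7 (s(S, B) = 3 + (⅐)*3 = 3 + 3/7 = 24/7)
o = 0
A(X) = ⅓ (A(X) = (X/X)/3 = (⅓)*1 = ⅓)
y = 6 (y = 0 + 6 = 6)
E(c) = 6
E(-1)*((s(-1, 4) + (-4 - 1*(-9))) + A(7)/H(-2)) = 6*((24/7 + (-4 - 1*(-9))) + (⅓)/(-2)) = 6*((24/7 + (-4 + 9)) + (⅓)*(-½)) = 6*((24/7 + 5) - ⅙) = 6*(59/7 - ⅙) = 6*(347/42) = 347/7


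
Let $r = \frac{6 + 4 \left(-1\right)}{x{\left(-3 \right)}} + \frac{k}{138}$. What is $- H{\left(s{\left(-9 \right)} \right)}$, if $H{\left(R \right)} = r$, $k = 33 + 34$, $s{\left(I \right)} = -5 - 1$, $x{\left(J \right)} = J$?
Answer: $\frac{25}{138} \approx 0.18116$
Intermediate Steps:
$s{\left(I \right)} = -6$
$k = 67$
$r = - \frac{25}{138}$ ($r = \frac{6 + 4 \left(-1\right)}{-3} + \frac{67}{138} = \left(6 - 4\right) \left(- \frac{1}{3}\right) + 67 \cdot \frac{1}{138} = 2 \left(- \frac{1}{3}\right) + \frac{67}{138} = - \frac{2}{3} + \frac{67}{138} = - \frac{25}{138} \approx -0.18116$)
$H{\left(R \right)} = - \frac{25}{138}$
$- H{\left(s{\left(-9 \right)} \right)} = \left(-1\right) \left(- \frac{25}{138}\right) = \frac{25}{138}$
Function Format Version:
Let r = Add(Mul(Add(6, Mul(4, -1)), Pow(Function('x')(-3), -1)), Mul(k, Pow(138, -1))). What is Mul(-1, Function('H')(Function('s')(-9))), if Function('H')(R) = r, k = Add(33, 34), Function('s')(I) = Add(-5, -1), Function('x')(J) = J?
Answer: Rational(25, 138) ≈ 0.18116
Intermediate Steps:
Function('s')(I) = -6
k = 67
r = Rational(-25, 138) (r = Add(Mul(Add(6, Mul(4, -1)), Pow(-3, -1)), Mul(67, Pow(138, -1))) = Add(Mul(Add(6, -4), Rational(-1, 3)), Mul(67, Rational(1, 138))) = Add(Mul(2, Rational(-1, 3)), Rational(67, 138)) = Add(Rational(-2, 3), Rational(67, 138)) = Rational(-25, 138) ≈ -0.18116)
Function('H')(R) = Rational(-25, 138)
Mul(-1, Function('H')(Function('s')(-9))) = Mul(-1, Rational(-25, 138)) = Rational(25, 138)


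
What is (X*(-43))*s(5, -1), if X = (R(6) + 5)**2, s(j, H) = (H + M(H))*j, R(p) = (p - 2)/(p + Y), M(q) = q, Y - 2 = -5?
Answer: 155230/9 ≈ 17248.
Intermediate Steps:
Y = -3 (Y = 2 - 5 = -3)
R(p) = (-2 + p)/(-3 + p) (R(p) = (p - 2)/(p - 3) = (-2 + p)/(-3 + p))
s(j, H) = 2*H*j (s(j, H) = (H + H)*j = (2*H)*j = 2*H*j)
X = 361/9 (X = ((-2 + 6)/(-3 + 6) + 5)**2 = (4/3 + 5)**2 = (19/3)**2 = 361/9 ≈ 40.111)
(X*(-43))*s(5, -1) = ((361/9)*(-43))*(2*(-1)*5) = -15523/9*(-10) = 155230/9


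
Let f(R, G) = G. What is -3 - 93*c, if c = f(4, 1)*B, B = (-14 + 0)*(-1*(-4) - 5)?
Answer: -1305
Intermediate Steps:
B = 14 (B = -14*(4 - 5) = -14*(-1) = 14)
c = 14 (c = 1*14 = 14)
-3 - 93*c = -3 - 93*14 = -3 - 1302 = -1305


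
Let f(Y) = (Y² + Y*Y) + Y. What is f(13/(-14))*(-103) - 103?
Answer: -9064/49 ≈ -184.98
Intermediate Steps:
f(Y) = Y + 2*Y² (f(Y) = (Y² + Y²) + Y = 2*Y² + Y = Y + 2*Y²)
f(13/(-14))*(-103) - 103 = ((13/(-14))*(1 + 2*(13/(-14))))*(-103) - 103 = ((13*(-1/14))*(1 + 2*(13*(-1/14))))*(-103) - 103 = -13*(1 + 2*(-13/14))/14*(-103) - 103 = -13*(1 - 13/7)/14*(-103) - 103 = -13/14*(-6/7)*(-103) - 103 = (39/49)*(-103) - 103 = -4017/49 - 103 = -9064/49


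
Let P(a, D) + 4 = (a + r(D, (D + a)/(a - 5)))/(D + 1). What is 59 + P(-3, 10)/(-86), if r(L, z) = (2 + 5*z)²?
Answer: 3574743/60544 ≈ 59.044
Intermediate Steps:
P(a, D) = -4 + (a + (2 + 5*(D + a)/(-5 + a))²)/(1 + D) (P(a, D) = -4 + (a + (2 + 5*((D + a)/(a - 5)))²)/(D + 1) = -4 + (a + (2 + 5*((D + a)/(-5 + a)))²)/(1 + D) = -4 + (a + (2 + 5*(D + a)/(-5 + a))²)/(1 + D))
59 + P(-3, 10)/(-86) = 59 + (((-10 + 5*10 + 7*(-3))² + (-5 - 3)²*(-4 - 3 - 4*10))/((1 + 10)*(-5 - 3)²))/(-86) = 59 - ((-10 + 50 - 21)² + (-8)²*(-4 - 3 - 40))/(86*11*(-8)²) = 59 - (19² + 64*(-47))/(946*64) = 59 - (361 - 3008)/(946*64) = 59 - (-2647)/(946*64) = 59 - 1/86*(-2647/704) = 59 + 2647/60544 = 3574743/60544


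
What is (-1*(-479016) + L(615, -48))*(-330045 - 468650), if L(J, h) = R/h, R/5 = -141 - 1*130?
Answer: -18365291069485/48 ≈ -3.8261e+11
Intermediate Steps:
R = -1355 (R = 5*(-141 - 1*130) = 5*(-141 - 130) = 5*(-271) = -1355)
L(J, h) = -1355/h
(-1*(-479016) + L(615, -48))*(-330045 - 468650) = (-1*(-479016) - 1355/(-48))*(-330045 - 468650) = (479016 - 1355*(-1/48))*(-798695) = (479016 + 1355/48)*(-798695) = (22994123/48)*(-798695) = -18365291069485/48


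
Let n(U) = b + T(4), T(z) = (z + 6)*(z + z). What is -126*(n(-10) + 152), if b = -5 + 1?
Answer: -28728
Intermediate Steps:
T(z) = 2*z*(6 + z) (T(z) = (6 + z)*(2*z) = 2*z*(6 + z))
b = -4
n(U) = 76 (n(U) = -4 + 2*4*(6 + 4) = -4 + 2*4*10 = -4 + 80 = 76)
-126*(n(-10) + 152) = -126*(76 + 152) = -126*228 = -1*28728 = -28728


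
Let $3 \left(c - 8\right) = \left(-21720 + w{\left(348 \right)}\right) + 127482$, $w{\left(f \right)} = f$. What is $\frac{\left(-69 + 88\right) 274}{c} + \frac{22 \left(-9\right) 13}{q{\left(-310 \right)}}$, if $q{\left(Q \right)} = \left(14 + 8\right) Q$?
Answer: $\frac{151397}{288610} \approx 0.52457$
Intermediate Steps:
$q{\left(Q \right)} = 22 Q$
$c = 35378$ ($c = 8 + \frac{\left(-21720 + 348\right) + 127482}{3} = 8 + \frac{-21372 + 127482}{3} = 8 + \frac{1}{3} \cdot 106110 = 8 + 35370 = 35378$)
$\frac{\left(-69 + 88\right) 274}{c} + \frac{22 \left(-9\right) 13}{q{\left(-310 \right)}} = \frac{\left(-69 + 88\right) 274}{35378} + \frac{22 \left(-9\right) 13}{22 \left(-310\right)} = 19 \cdot 274 \cdot \frac{1}{35378} + \frac{\left(-198\right) 13}{-6820} = 5206 \cdot \frac{1}{35378} - - \frac{117}{310} = \frac{137}{931} + \frac{117}{310} = \frac{151397}{288610}$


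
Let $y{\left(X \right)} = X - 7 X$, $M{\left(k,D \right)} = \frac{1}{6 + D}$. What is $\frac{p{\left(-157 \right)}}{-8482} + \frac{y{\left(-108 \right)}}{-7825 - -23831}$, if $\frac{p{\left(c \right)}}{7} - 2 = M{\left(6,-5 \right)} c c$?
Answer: $- \frac{1378225503}{67881446} \approx -20.303$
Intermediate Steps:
$y{\left(X \right)} = - 6 X$
$p{\left(c \right)} = 14 + 7 c^{2}$ ($p{\left(c \right)} = 14 + 7 \frac{c}{6 - 5} c = 14 + 7 \frac{c}{1} c = 14 + 7 \cdot 1 c c = 14 + 7 c c = 14 + 7 c^{2}$)
$\frac{p{\left(-157 \right)}}{-8482} + \frac{y{\left(-108 \right)}}{-7825 - -23831} = \frac{14 + 7 \left(-157\right)^{2}}{-8482} + \frac{\left(-6\right) \left(-108\right)}{-7825 - -23831} = \left(14 + 7 \cdot 24649\right) \left(- \frac{1}{8482}\right) + \frac{648}{-7825 + 23831} = \left(14 + 172543\right) \left(- \frac{1}{8482}\right) + \frac{648}{16006} = 172557 \left(- \frac{1}{8482}\right) + 648 \cdot \frac{1}{16006} = - \frac{172557}{8482} + \frac{324}{8003} = - \frac{1378225503}{67881446}$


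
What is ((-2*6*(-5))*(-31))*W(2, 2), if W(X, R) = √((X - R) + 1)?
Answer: -1860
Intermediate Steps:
W(X, R) = √(1 + X - R)
((-2*6*(-5))*(-31))*W(2, 2) = ((-2*6*(-5))*(-31))*√(1 + 2 - 1*2) = (-12*(-5)*(-31))*√(1 + 2 - 2) = (60*(-31))*√1 = -1860*1 = -1860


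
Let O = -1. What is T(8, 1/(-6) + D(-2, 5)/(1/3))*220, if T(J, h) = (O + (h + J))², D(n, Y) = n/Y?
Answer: 314171/45 ≈ 6981.6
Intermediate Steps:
T(J, h) = (-1 + J + h)² (T(J, h) = (-1 + (h + J))² = (-1 + (J + h))² = (-1 + J + h)²)
T(8, 1/(-6) + D(-2, 5)/(1/3))*220 = (-1 + 8 + (1/(-6) + (-2/5)/(1/3)))²*220 = (-1 + 8 + (1*(-⅙) + (-2*⅕)/(⅓)))²*220 = (-1 + 8 + (-⅙ - ⅖*3))²*220 = (-1 + 8 + (-⅙ - 6/5))²*220 = (-1 + 8 - 41/30)²*220 = (169/30)²*220 = (28561/900)*220 = 314171/45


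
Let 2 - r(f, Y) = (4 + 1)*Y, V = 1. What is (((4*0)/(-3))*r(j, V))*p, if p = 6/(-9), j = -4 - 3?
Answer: 0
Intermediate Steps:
j = -7
r(f, Y) = 2 - 5*Y (r(f, Y) = 2 - (4 + 1)*Y = 2 - 5*Y)
p = -2/3 (p = 6*(-1/9) = -2/3 ≈ -0.66667)
(((4*0)/(-3))*r(j, V))*p = (((4*0)/(-3))*(2 - 5*1))*(-2/3) = ((0*(-1/3))*(2 - 5))*(-2/3) = (0*(-3))*(-2/3) = 0*(-2/3) = 0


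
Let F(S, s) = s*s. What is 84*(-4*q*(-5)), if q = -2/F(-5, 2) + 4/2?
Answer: 2520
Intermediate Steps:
F(S, s) = s²
q = 3/2 (q = -2/(2²) + 4/2 = -2/4 + 4*(½) = -2*¼ + 2 = -½ + 2 = 3/2 ≈ 1.5000)
84*(-4*q*(-5)) = 84*(-4*3/2*(-5)) = 84*(-6*(-5)) = 84*30 = 2520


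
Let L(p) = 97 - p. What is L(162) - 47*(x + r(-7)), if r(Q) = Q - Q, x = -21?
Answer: 922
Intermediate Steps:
r(Q) = 0
L(162) - 47*(x + r(-7)) = (97 - 1*162) - 47*(-21 + 0) = (97 - 162) - 47*(-21) = -65 + 987 = 922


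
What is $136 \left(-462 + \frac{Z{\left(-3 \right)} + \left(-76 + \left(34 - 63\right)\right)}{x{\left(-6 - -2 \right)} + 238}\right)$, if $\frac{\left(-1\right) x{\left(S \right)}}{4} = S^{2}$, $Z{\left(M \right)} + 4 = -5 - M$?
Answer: $- \frac{1824644}{29} \approx -62919.0$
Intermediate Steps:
$Z{\left(M \right)} = -9 - M$ ($Z{\left(M \right)} = -4 - \left(5 + M\right) = -9 - M$)
$x{\left(S \right)} = - 4 S^{2}$
$136 \left(-462 + \frac{Z{\left(-3 \right)} + \left(-76 + \left(34 - 63\right)\right)}{x{\left(-6 - -2 \right)} + 238}\right) = 136 \left(-462 + \frac{\left(-9 - -3\right) + \left(-76 + \left(34 - 63\right)\right)}{- 4 \left(-6 - -2\right)^{2} + 238}\right) = 136 \left(-462 + \frac{\left(-9 + 3\right) + \left(-76 + \left(34 - 63\right)\right)}{- 4 \left(-6 + 2\right)^{2} + 238}\right) = 136 \left(-462 + \frac{-6 - 105}{- 4 \left(-4\right)^{2} + 238}\right) = 136 \left(-462 + \frac{-6 - 105}{\left(-4\right) 16 + 238}\right) = 136 \left(-462 - \frac{111}{-64 + 238}\right) = 136 \left(-462 - \frac{111}{174}\right) = 136 \left(-462 - \frac{37}{58}\right) = 136 \left(- \frac{26833}{58}\right) = - \frac{1824644}{29}$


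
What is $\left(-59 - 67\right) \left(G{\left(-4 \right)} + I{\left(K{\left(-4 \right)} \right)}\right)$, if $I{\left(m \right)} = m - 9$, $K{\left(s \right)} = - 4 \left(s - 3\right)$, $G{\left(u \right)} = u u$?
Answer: $-4410$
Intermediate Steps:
$G{\left(u \right)} = u^{2}$
$K{\left(s \right)} = 12 - 4 s$ ($K{\left(s \right)} = - 4 \left(-3 + s\right) = 12 - 4 s$)
$I{\left(m \right)} = -9 + m$
$\left(-59 - 67\right) \left(G{\left(-4 \right)} + I{\left(K{\left(-4 \right)} \right)}\right) = \left(-59 - 67\right) \left(\left(-4\right)^{2} + \left(-9 + \left(12 - -16\right)\right)\right) = - 126 \left(16 + \left(-9 + \left(12 + 16\right)\right)\right) = - 126 \left(16 + \left(-9 + 28\right)\right) = - 126 \left(16 + 19\right) = \left(-126\right) 35 = -4410$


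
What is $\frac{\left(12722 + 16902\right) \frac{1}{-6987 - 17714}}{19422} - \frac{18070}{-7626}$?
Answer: $\frac{722393906743}{304876563381} \approx 2.3695$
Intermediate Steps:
$\frac{\left(12722 + 16902\right) \frac{1}{-6987 - 17714}}{19422} - \frac{18070}{-7626} = \frac{29624}{-24701} \cdot \frac{1}{19422} - - \frac{9035}{3813} = 29624 \left(- \frac{1}{24701}\right) \frac{1}{19422} + \frac{9035}{3813} = \left(- \frac{29624}{24701}\right) \frac{1}{19422} + \frac{9035}{3813} = - \frac{14812}{239871411} + \frac{9035}{3813} = \frac{722393906743}{304876563381}$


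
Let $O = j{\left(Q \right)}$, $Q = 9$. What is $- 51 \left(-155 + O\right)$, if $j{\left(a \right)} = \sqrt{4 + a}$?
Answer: $7905 - 51 \sqrt{13} \approx 7721.1$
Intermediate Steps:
$O = \sqrt{13}$ ($O = \sqrt{4 + 9} = \sqrt{13} \approx 3.6056$)
$- 51 \left(-155 + O\right) = - 51 \left(-155 + \sqrt{13}\right) = 7905 - 51 \sqrt{13}$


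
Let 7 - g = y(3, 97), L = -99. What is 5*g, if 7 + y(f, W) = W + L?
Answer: 80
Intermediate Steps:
y(f, W) = -106 + W (y(f, W) = -7 + (W - 99) = -7 + (-99 + W) = -106 + W)
g = 16 (g = 7 - (-106 + 97) = 7 - 1*(-9) = 7 + 9 = 16)
5*g = 5*16 = 80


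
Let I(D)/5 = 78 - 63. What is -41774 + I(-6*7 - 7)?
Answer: -41699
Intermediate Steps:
I(D) = 75 (I(D) = 5*(78 - 63) = 5*15 = 75)
-41774 + I(-6*7 - 7) = -41774 + 75 = -41699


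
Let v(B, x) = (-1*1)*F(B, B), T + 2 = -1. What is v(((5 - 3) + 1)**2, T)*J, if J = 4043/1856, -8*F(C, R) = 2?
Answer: 4043/7424 ≈ 0.54459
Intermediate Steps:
T = -3 (T = -2 - 1 = -3)
F(C, R) = -1/4 (F(C, R) = -1/8*2 = -1/4)
v(B, x) = 1/4 (v(B, x) = -1*1*(-1/4) = -1*(-1/4) = 1/4)
J = 4043/1856 (J = 4043*(1/1856) = 4043/1856 ≈ 2.1783)
v(((5 - 3) + 1)**2, T)*J = (1/4)*(4043/1856) = 4043/7424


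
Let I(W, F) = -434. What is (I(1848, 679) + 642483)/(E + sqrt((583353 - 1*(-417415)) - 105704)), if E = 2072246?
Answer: 665241736027/2147101294726 - 642049*sqrt(223766)/2147101294726 ≈ 0.30969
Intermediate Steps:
(I(1848, 679) + 642483)/(E + sqrt((583353 - 1*(-417415)) - 105704)) = (-434 + 642483)/(2072246 + sqrt((583353 - 1*(-417415)) - 105704)) = 642049/(2072246 + sqrt((583353 + 417415) - 105704)) = 642049/(2072246 + sqrt(1000768 - 105704)) = 642049/(2072246 + sqrt(895064)) = 642049/(2072246 + 2*sqrt(223766))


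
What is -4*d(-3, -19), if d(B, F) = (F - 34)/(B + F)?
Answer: -106/11 ≈ -9.6364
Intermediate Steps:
d(B, F) = (-34 + F)/(B + F)
-4*d(-3, -19) = -4*(-34 - 19)/(-3 - 19) = -4*(-53)/(-22) = -(-2)*(-53)/11 = -4*53/22 = -106/11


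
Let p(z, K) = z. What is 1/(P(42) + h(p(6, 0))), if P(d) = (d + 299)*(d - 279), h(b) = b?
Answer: -1/80811 ≈ -1.2375e-5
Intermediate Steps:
P(d) = (-279 + d)*(299 + d) (P(d) = (299 + d)*(-279 + d) = (-279 + d)*(299 + d))
1/(P(42) + h(p(6, 0))) = 1/((-83421 + 42² + 20*42) + 6) = 1/((-83421 + 1764 + 840) + 6) = 1/(-80817 + 6) = 1/(-80811) = -1/80811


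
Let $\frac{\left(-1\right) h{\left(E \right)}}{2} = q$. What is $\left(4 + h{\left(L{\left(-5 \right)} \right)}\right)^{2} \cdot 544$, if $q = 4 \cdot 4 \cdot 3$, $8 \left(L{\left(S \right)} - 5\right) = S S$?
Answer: $4604416$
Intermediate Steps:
$L{\left(S \right)} = 5 + \frac{S^{2}}{8}$ ($L{\left(S \right)} = 5 + \frac{S S}{8} = 5 + \frac{S^{2}}{8}$)
$q = 48$ ($q = 16 \cdot 3 = 48$)
$h{\left(E \right)} = -96$ ($h{\left(E \right)} = \left(-2\right) 48 = -96$)
$\left(4 + h{\left(L{\left(-5 \right)} \right)}\right)^{2} \cdot 544 = \left(4 - 96\right)^{2} \cdot 544 = \left(-92\right)^{2} \cdot 544 = 8464 \cdot 544 = 4604416$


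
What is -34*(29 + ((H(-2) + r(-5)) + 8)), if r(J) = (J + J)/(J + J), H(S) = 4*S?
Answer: -1020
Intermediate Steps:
r(J) = 1 (r(J) = (2*J)/((2*J)) = (2*J)*(1/(2*J)) = 1)
-34*(29 + ((H(-2) + r(-5)) + 8)) = -34*(29 + ((4*(-2) + 1) + 8)) = -34*(29 + ((-8 + 1) + 8)) = -34*(29 + (-7 + 8)) = -34*(29 + 1) = -34*30 = -1020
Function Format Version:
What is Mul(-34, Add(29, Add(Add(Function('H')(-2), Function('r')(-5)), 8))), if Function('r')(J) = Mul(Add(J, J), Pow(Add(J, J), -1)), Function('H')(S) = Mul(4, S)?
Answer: -1020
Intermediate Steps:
Function('r')(J) = 1 (Function('r')(J) = Mul(Mul(2, J), Pow(Mul(2, J), -1)) = Mul(Mul(2, J), Mul(Rational(1, 2), Pow(J, -1))) = 1)
Mul(-34, Add(29, Add(Add(Function('H')(-2), Function('r')(-5)), 8))) = Mul(-34, Add(29, Add(Add(Mul(4, -2), 1), 8))) = Mul(-34, Add(29, Add(Add(-8, 1), 8))) = Mul(-34, Add(29, Add(-7, 8))) = Mul(-34, Add(29, 1)) = Mul(-34, 30) = -1020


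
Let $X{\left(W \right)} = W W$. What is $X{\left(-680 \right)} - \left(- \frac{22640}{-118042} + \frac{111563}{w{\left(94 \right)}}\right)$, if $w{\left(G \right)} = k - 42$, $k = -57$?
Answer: $\frac{2708423168743}{5843079} \approx 4.6353 \cdot 10^{5}$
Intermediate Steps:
$w{\left(G \right)} = -99$ ($w{\left(G \right)} = -57 - 42 = -99$)
$X{\left(W \right)} = W^{2}$
$X{\left(-680 \right)} - \left(- \frac{22640}{-118042} + \frac{111563}{w{\left(94 \right)}}\right) = \left(-680\right)^{2} - \left(- \frac{22640}{-118042} + \frac{111563}{-99}\right) = 462400 - \left(\left(-22640\right) \left(- \frac{1}{118042}\right) + 111563 \left(- \frac{1}{99}\right)\right) = 462400 - \left(\frac{11320}{59021} - \frac{111563}{99}\right) = 462400 - - \frac{6583439143}{5843079} = 462400 + \frac{6583439143}{5843079} = \frac{2708423168743}{5843079}$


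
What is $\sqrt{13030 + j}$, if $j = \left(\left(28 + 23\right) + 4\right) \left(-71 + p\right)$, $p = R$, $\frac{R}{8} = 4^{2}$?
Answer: $\sqrt{16165} \approx 127.14$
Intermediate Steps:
$R = 128$ ($R = 8 \cdot 4^{2} = 8 \cdot 16 = 128$)
$p = 128$
$j = 3135$ ($j = \left(\left(28 + 23\right) + 4\right) \left(-71 + 128\right) = \left(51 + 4\right) 57 = 55 \cdot 57 = 3135$)
$\sqrt{13030 + j} = \sqrt{13030 + 3135} = \sqrt{16165}$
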